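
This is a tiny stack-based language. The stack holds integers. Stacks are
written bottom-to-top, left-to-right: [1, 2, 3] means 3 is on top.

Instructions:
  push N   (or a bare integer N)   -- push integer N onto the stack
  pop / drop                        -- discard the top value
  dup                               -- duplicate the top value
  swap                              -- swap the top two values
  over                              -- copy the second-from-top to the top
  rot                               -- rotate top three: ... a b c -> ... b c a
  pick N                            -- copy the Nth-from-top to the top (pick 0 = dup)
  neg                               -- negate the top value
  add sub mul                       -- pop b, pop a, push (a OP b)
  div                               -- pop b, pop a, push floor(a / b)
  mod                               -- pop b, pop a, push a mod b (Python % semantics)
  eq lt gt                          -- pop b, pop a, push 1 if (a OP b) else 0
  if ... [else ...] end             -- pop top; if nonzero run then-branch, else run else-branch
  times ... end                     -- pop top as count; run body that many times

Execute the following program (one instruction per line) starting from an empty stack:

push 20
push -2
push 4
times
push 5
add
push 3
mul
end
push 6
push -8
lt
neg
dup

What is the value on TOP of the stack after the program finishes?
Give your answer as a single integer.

After 'push 20': [20]
After 'push -2': [20, -2]
After 'push 4': [20, -2, 4]
After 'times': [20, -2]
After 'push 5': [20, -2, 5]
After 'add': [20, 3]
After 'push 3': [20, 3, 3]
After 'mul': [20, 9]
After 'push 5': [20, 9, 5]
After 'add': [20, 14]
  ...
After 'mul': [20, 141]
After 'push 5': [20, 141, 5]
After 'add': [20, 146]
After 'push 3': [20, 146, 3]
After 'mul': [20, 438]
After 'push 6': [20, 438, 6]
After 'push -8': [20, 438, 6, -8]
After 'lt': [20, 438, 0]
After 'neg': [20, 438, 0]
After 'dup': [20, 438, 0, 0]

Answer: 0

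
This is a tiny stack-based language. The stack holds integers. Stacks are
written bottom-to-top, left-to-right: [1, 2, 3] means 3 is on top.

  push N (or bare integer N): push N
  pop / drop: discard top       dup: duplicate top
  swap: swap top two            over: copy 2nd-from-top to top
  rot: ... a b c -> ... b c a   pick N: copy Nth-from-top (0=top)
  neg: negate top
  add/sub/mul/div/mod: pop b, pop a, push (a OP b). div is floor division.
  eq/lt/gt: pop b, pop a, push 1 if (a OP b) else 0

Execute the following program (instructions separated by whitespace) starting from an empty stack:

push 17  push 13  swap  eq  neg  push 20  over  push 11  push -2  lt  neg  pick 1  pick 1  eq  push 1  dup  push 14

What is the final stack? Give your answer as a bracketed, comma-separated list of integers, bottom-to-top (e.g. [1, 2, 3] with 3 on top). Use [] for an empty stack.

After 'push 17': [17]
After 'push 13': [17, 13]
After 'swap': [13, 17]
After 'eq': [0]
After 'neg': [0]
After 'push 20': [0, 20]
After 'over': [0, 20, 0]
After 'push 11': [0, 20, 0, 11]
After 'push -2': [0, 20, 0, 11, -2]
After 'lt': [0, 20, 0, 0]
After 'neg': [0, 20, 0, 0]
After 'pick 1': [0, 20, 0, 0, 0]
After 'pick 1': [0, 20, 0, 0, 0, 0]
After 'eq': [0, 20, 0, 0, 1]
After 'push 1': [0, 20, 0, 0, 1, 1]
After 'dup': [0, 20, 0, 0, 1, 1, 1]
After 'push 14': [0, 20, 0, 0, 1, 1, 1, 14]

Answer: [0, 20, 0, 0, 1, 1, 1, 14]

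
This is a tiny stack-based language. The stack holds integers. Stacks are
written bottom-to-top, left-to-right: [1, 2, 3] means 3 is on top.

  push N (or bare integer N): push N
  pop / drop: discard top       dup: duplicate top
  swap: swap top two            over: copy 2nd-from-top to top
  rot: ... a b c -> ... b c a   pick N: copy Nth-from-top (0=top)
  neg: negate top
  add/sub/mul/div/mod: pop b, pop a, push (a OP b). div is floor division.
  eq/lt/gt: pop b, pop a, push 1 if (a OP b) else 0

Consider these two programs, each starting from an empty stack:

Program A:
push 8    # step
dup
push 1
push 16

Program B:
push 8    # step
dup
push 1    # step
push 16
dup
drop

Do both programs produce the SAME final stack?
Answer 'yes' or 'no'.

Answer: yes

Derivation:
Program A trace:
  After 'push 8': [8]
  After 'dup': [8, 8]
  After 'push 1': [8, 8, 1]
  After 'push 16': [8, 8, 1, 16]
Program A final stack: [8, 8, 1, 16]

Program B trace:
  After 'push 8': [8]
  After 'dup': [8, 8]
  After 'push 1': [8, 8, 1]
  After 'push 16': [8, 8, 1, 16]
  After 'dup': [8, 8, 1, 16, 16]
  After 'drop': [8, 8, 1, 16]
Program B final stack: [8, 8, 1, 16]
Same: yes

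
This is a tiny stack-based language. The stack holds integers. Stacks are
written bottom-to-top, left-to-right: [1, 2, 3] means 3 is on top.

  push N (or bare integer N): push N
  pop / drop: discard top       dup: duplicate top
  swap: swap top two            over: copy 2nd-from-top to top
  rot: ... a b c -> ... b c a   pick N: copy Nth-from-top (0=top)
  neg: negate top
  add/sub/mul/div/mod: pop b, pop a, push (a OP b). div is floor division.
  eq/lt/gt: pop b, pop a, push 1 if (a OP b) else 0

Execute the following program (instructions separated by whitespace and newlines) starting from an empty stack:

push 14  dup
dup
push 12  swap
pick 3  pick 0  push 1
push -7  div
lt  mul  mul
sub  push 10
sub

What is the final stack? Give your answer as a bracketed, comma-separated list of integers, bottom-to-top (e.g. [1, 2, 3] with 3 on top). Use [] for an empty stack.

Answer: [14, 14, 2]

Derivation:
After 'push 14': [14]
After 'dup': [14, 14]
After 'dup': [14, 14, 14]
After 'push 12': [14, 14, 14, 12]
After 'swap': [14, 14, 12, 14]
After 'pick 3': [14, 14, 12, 14, 14]
After 'pick 0': [14, 14, 12, 14, 14, 14]
After 'push 1': [14, 14, 12, 14, 14, 14, 1]
After 'push -7': [14, 14, 12, 14, 14, 14, 1, -7]
After 'div': [14, 14, 12, 14, 14, 14, -1]
After 'lt': [14, 14, 12, 14, 14, 0]
After 'mul': [14, 14, 12, 14, 0]
After 'mul': [14, 14, 12, 0]
After 'sub': [14, 14, 12]
After 'push 10': [14, 14, 12, 10]
After 'sub': [14, 14, 2]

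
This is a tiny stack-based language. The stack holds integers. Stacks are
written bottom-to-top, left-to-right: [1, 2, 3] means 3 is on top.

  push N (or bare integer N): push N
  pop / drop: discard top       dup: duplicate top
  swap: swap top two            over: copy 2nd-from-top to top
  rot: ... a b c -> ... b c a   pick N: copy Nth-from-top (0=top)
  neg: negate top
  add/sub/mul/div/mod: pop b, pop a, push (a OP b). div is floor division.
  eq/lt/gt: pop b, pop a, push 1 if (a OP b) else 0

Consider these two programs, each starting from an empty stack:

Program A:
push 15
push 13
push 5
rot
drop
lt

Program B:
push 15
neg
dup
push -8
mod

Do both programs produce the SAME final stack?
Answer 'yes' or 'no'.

Program A trace:
  After 'push 15': [15]
  After 'push 13': [15, 13]
  After 'push 5': [15, 13, 5]
  After 'rot': [13, 5, 15]
  After 'drop': [13, 5]
  After 'lt': [0]
Program A final stack: [0]

Program B trace:
  After 'push 15': [15]
  After 'neg': [-15]
  After 'dup': [-15, -15]
  After 'push -8': [-15, -15, -8]
  After 'mod': [-15, -7]
Program B final stack: [-15, -7]
Same: no

Answer: no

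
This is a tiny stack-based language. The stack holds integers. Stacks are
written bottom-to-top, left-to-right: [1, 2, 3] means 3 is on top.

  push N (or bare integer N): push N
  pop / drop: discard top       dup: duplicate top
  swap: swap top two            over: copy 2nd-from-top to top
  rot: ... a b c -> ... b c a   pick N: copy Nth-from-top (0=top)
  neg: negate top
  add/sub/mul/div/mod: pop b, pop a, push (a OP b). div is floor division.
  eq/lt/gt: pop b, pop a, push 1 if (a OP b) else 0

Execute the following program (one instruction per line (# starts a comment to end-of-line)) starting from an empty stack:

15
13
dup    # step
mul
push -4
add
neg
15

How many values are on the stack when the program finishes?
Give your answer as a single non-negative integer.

After 'push 15': stack = [15] (depth 1)
After 'push 13': stack = [15, 13] (depth 2)
After 'dup': stack = [15, 13, 13] (depth 3)
After 'mul': stack = [15, 169] (depth 2)
After 'push -4': stack = [15, 169, -4] (depth 3)
After 'add': stack = [15, 165] (depth 2)
After 'neg': stack = [15, -165] (depth 2)
After 'push 15': stack = [15, -165, 15] (depth 3)

Answer: 3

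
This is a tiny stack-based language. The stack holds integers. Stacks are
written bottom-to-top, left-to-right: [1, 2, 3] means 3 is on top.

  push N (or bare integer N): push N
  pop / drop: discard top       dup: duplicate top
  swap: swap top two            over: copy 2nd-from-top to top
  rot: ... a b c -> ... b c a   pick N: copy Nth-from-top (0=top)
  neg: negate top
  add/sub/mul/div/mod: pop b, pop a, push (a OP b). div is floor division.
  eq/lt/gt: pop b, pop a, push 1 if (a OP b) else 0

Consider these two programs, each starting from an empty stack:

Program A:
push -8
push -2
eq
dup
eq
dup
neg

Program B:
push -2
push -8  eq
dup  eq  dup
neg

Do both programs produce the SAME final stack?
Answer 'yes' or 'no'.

Program A trace:
  After 'push -8': [-8]
  After 'push -2': [-8, -2]
  After 'eq': [0]
  After 'dup': [0, 0]
  After 'eq': [1]
  After 'dup': [1, 1]
  After 'neg': [1, -1]
Program A final stack: [1, -1]

Program B trace:
  After 'push -2': [-2]
  After 'push -8': [-2, -8]
  After 'eq': [0]
  After 'dup': [0, 0]
  After 'eq': [1]
  After 'dup': [1, 1]
  After 'neg': [1, -1]
Program B final stack: [1, -1]
Same: yes

Answer: yes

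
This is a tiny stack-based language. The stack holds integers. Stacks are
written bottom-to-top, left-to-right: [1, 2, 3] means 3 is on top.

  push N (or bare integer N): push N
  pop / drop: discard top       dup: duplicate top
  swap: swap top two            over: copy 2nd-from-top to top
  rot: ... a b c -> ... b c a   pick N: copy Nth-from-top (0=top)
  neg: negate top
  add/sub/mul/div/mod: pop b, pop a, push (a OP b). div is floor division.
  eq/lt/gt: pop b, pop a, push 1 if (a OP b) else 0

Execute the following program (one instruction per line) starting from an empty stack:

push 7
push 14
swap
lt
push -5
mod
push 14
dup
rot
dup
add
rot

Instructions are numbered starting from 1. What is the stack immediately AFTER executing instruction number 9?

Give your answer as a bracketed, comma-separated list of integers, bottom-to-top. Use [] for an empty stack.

Answer: [14, 14, 0]

Derivation:
Step 1 ('push 7'): [7]
Step 2 ('push 14'): [7, 14]
Step 3 ('swap'): [14, 7]
Step 4 ('lt'): [0]
Step 5 ('push -5'): [0, -5]
Step 6 ('mod'): [0]
Step 7 ('push 14'): [0, 14]
Step 8 ('dup'): [0, 14, 14]
Step 9 ('rot'): [14, 14, 0]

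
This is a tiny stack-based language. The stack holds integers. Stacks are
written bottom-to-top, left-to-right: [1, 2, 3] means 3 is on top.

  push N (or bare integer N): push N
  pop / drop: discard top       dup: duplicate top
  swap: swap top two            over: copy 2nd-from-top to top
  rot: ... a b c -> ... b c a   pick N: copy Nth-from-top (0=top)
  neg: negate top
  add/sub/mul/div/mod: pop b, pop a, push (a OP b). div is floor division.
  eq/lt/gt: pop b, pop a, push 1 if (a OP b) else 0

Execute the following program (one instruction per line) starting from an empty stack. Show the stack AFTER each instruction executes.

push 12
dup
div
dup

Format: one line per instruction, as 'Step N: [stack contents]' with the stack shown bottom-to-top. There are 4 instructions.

Step 1: [12]
Step 2: [12, 12]
Step 3: [1]
Step 4: [1, 1]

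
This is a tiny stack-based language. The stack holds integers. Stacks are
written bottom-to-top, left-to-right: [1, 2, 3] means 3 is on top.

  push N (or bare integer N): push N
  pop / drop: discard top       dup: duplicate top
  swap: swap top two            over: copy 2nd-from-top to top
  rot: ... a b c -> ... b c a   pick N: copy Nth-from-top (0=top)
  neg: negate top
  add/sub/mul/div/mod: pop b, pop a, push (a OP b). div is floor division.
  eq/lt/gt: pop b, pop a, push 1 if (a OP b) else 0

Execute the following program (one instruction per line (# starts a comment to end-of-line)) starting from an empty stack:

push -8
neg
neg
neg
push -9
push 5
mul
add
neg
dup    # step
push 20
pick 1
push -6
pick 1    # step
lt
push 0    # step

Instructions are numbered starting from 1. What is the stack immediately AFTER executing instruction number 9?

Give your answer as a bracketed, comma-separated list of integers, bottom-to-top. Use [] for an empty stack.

Step 1 ('push -8'): [-8]
Step 2 ('neg'): [8]
Step 3 ('neg'): [-8]
Step 4 ('neg'): [8]
Step 5 ('push -9'): [8, -9]
Step 6 ('push 5'): [8, -9, 5]
Step 7 ('mul'): [8, -45]
Step 8 ('add'): [-37]
Step 9 ('neg'): [37]

Answer: [37]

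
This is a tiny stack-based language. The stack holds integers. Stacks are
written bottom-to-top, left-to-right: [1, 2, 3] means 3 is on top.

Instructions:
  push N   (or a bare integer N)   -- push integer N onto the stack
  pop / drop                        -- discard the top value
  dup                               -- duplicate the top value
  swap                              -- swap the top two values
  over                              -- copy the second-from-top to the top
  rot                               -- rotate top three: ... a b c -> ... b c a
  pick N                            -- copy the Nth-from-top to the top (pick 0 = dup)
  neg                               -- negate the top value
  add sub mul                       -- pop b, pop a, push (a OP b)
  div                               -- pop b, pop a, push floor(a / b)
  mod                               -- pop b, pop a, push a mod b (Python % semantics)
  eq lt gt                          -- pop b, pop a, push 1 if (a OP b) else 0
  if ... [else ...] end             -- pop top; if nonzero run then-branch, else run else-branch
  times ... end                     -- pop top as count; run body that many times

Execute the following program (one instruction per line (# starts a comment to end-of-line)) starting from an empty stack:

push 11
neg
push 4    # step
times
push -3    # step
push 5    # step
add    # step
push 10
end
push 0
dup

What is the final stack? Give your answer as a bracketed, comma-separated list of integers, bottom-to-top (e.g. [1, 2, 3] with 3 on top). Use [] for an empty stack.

Answer: [-11, 2, 10, 2, 10, 2, 10, 2, 10, 0, 0]

Derivation:
After 'push 11': [11]
After 'neg': [-11]
After 'push 4': [-11, 4]
After 'times': [-11]
After 'push -3': [-11, -3]
After 'push 5': [-11, -3, 5]
After 'add': [-11, 2]
After 'push 10': [-11, 2, 10]
After 'push -3': [-11, 2, 10, -3]
After 'push 5': [-11, 2, 10, -3, 5]
After 'add': [-11, 2, 10, 2]
After 'push 10': [-11, 2, 10, 2, 10]
After 'push -3': [-11, 2, 10, 2, 10, -3]
After 'push 5': [-11, 2, 10, 2, 10, -3, 5]
After 'add': [-11, 2, 10, 2, 10, 2]
After 'push 10': [-11, 2, 10, 2, 10, 2, 10]
After 'push -3': [-11, 2, 10, 2, 10, 2, 10, -3]
After 'push 5': [-11, 2, 10, 2, 10, 2, 10, -3, 5]
After 'add': [-11, 2, 10, 2, 10, 2, 10, 2]
After 'push 10': [-11, 2, 10, 2, 10, 2, 10, 2, 10]
After 'push 0': [-11, 2, 10, 2, 10, 2, 10, 2, 10, 0]
After 'dup': [-11, 2, 10, 2, 10, 2, 10, 2, 10, 0, 0]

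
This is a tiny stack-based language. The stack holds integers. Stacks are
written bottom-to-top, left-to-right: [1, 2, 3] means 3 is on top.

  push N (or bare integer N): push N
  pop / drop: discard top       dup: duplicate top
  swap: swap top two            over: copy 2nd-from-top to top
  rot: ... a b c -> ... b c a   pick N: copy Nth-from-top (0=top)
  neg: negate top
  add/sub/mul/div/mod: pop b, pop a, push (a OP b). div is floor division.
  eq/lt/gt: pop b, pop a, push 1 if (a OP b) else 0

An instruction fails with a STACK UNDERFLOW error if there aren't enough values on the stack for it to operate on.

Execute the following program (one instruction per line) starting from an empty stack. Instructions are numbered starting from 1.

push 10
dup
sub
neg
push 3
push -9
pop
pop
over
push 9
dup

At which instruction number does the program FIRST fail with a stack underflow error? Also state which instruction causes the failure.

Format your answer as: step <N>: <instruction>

Step 1 ('push 10'): stack = [10], depth = 1
Step 2 ('dup'): stack = [10, 10], depth = 2
Step 3 ('sub'): stack = [0], depth = 1
Step 4 ('neg'): stack = [0], depth = 1
Step 5 ('push 3'): stack = [0, 3], depth = 2
Step 6 ('push -9'): stack = [0, 3, -9], depth = 3
Step 7 ('pop'): stack = [0, 3], depth = 2
Step 8 ('pop'): stack = [0], depth = 1
Step 9 ('over'): needs 2 value(s) but depth is 1 — STACK UNDERFLOW

Answer: step 9: over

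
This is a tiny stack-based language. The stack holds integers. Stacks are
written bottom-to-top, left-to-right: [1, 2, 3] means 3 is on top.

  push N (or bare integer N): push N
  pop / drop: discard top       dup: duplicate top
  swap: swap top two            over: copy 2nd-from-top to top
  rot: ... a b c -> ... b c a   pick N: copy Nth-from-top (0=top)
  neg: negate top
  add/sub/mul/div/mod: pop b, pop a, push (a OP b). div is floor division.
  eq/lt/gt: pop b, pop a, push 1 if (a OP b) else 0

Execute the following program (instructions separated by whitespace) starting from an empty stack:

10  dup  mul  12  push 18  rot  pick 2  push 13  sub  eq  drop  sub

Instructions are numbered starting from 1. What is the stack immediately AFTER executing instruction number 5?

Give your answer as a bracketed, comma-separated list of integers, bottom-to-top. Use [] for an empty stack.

Step 1 ('10'): [10]
Step 2 ('dup'): [10, 10]
Step 3 ('mul'): [100]
Step 4 ('12'): [100, 12]
Step 5 ('push 18'): [100, 12, 18]

Answer: [100, 12, 18]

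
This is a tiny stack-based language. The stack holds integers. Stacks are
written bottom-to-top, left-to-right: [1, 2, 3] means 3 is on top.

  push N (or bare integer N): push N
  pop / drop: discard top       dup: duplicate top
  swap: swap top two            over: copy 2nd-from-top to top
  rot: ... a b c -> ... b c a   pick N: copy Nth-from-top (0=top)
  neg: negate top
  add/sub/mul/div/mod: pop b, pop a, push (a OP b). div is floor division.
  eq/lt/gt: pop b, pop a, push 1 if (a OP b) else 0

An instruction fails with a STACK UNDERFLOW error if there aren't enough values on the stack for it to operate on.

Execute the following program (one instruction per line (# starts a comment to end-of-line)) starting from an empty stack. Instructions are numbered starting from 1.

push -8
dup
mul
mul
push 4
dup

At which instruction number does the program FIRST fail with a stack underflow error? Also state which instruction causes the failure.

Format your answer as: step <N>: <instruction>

Step 1 ('push -8'): stack = [-8], depth = 1
Step 2 ('dup'): stack = [-8, -8], depth = 2
Step 3 ('mul'): stack = [64], depth = 1
Step 4 ('mul'): needs 2 value(s) but depth is 1 — STACK UNDERFLOW

Answer: step 4: mul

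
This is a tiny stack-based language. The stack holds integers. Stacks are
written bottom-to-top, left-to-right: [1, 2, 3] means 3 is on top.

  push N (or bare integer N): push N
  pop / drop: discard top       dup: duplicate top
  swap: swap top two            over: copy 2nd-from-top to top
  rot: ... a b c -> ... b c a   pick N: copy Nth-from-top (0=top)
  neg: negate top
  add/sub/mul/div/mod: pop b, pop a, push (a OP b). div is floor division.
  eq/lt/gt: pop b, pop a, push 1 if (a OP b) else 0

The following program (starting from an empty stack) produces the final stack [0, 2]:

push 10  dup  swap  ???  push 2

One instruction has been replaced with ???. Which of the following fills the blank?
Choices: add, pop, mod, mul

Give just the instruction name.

Stack before ???: [10, 10]
Stack after ???:  [0]
Checking each choice:
  add: produces [20, 2]
  pop: produces [10, 2]
  mod: MATCH
  mul: produces [100, 2]


Answer: mod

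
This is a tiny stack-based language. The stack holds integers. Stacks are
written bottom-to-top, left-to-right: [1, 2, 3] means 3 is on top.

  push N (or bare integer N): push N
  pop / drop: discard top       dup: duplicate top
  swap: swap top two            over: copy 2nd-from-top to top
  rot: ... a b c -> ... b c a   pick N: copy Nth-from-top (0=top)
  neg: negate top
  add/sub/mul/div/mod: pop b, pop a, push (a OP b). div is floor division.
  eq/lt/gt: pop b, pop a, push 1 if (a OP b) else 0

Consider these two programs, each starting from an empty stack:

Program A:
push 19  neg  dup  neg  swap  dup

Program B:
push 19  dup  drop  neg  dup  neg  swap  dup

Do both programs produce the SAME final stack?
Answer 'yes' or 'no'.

Program A trace:
  After 'push 19': [19]
  After 'neg': [-19]
  After 'dup': [-19, -19]
  After 'neg': [-19, 19]
  After 'swap': [19, -19]
  After 'dup': [19, -19, -19]
Program A final stack: [19, -19, -19]

Program B trace:
  After 'push 19': [19]
  After 'dup': [19, 19]
  After 'drop': [19]
  After 'neg': [-19]
  After 'dup': [-19, -19]
  After 'neg': [-19, 19]
  After 'swap': [19, -19]
  After 'dup': [19, -19, -19]
Program B final stack: [19, -19, -19]
Same: yes

Answer: yes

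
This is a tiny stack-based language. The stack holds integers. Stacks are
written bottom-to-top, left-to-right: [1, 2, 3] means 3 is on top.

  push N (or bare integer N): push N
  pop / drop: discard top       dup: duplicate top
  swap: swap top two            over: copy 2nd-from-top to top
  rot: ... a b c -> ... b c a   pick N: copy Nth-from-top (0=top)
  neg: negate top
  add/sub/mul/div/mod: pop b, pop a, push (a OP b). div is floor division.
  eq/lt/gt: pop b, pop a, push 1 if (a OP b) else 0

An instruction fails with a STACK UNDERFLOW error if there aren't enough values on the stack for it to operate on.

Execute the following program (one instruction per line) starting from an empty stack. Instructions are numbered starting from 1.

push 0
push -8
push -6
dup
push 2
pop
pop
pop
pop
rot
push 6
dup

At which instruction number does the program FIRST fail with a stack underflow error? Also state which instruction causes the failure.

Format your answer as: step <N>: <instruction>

Step 1 ('push 0'): stack = [0], depth = 1
Step 2 ('push -8'): stack = [0, -8], depth = 2
Step 3 ('push -6'): stack = [0, -8, -6], depth = 3
Step 4 ('dup'): stack = [0, -8, -6, -6], depth = 4
Step 5 ('push 2'): stack = [0, -8, -6, -6, 2], depth = 5
Step 6 ('pop'): stack = [0, -8, -6, -6], depth = 4
Step 7 ('pop'): stack = [0, -8, -6], depth = 3
Step 8 ('pop'): stack = [0, -8], depth = 2
Step 9 ('pop'): stack = [0], depth = 1
Step 10 ('rot'): needs 3 value(s) but depth is 1 — STACK UNDERFLOW

Answer: step 10: rot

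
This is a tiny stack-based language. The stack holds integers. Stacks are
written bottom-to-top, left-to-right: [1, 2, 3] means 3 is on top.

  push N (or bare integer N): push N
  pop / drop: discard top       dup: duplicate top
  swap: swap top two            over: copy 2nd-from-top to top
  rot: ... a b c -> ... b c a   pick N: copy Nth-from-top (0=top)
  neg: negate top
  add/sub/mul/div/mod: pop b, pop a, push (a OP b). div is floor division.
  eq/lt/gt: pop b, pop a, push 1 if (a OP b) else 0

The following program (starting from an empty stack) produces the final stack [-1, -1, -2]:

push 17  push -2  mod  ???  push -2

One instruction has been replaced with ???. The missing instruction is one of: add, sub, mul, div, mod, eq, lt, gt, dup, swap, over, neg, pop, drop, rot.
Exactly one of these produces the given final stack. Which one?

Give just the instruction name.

Stack before ???: [-1]
Stack after ???:  [-1, -1]
The instruction that transforms [-1] -> [-1, -1] is: dup

Answer: dup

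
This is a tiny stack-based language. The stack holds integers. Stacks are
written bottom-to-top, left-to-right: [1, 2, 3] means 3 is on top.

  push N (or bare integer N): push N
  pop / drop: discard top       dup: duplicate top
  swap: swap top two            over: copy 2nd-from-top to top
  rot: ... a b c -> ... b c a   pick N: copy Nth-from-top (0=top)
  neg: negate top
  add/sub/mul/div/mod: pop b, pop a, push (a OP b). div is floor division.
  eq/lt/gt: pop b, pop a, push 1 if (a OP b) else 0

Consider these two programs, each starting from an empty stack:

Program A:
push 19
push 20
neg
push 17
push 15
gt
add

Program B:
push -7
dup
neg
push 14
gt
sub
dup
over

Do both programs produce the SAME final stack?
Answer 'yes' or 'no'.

Answer: no

Derivation:
Program A trace:
  After 'push 19': [19]
  After 'push 20': [19, 20]
  After 'neg': [19, -20]
  After 'push 17': [19, -20, 17]
  After 'push 15': [19, -20, 17, 15]
  After 'gt': [19, -20, 1]
  After 'add': [19, -19]
Program A final stack: [19, -19]

Program B trace:
  After 'push -7': [-7]
  After 'dup': [-7, -7]
  After 'neg': [-7, 7]
  After 'push 14': [-7, 7, 14]
  After 'gt': [-7, 0]
  After 'sub': [-7]
  After 'dup': [-7, -7]
  After 'over': [-7, -7, -7]
Program B final stack: [-7, -7, -7]
Same: no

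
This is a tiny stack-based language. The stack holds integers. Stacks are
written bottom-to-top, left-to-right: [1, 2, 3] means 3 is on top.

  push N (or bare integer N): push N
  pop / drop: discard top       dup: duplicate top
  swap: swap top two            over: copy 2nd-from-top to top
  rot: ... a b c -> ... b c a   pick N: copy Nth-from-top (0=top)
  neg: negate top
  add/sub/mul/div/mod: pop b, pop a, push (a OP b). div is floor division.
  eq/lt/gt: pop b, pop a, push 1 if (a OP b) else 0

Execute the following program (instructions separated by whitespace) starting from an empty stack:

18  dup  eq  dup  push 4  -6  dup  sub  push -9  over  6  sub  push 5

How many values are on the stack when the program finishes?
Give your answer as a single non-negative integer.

Answer: 7

Derivation:
After 'push 18': stack = [18] (depth 1)
After 'dup': stack = [18, 18] (depth 2)
After 'eq': stack = [1] (depth 1)
After 'dup': stack = [1, 1] (depth 2)
After 'push 4': stack = [1, 1, 4] (depth 3)
After 'push -6': stack = [1, 1, 4, -6] (depth 4)
After 'dup': stack = [1, 1, 4, -6, -6] (depth 5)
After 'sub': stack = [1, 1, 4, 0] (depth 4)
After 'push -9': stack = [1, 1, 4, 0, -9] (depth 5)
After 'over': stack = [1, 1, 4, 0, -9, 0] (depth 6)
After 'push 6': stack = [1, 1, 4, 0, -9, 0, 6] (depth 7)
After 'sub': stack = [1, 1, 4, 0, -9, -6] (depth 6)
After 'push 5': stack = [1, 1, 4, 0, -9, -6, 5] (depth 7)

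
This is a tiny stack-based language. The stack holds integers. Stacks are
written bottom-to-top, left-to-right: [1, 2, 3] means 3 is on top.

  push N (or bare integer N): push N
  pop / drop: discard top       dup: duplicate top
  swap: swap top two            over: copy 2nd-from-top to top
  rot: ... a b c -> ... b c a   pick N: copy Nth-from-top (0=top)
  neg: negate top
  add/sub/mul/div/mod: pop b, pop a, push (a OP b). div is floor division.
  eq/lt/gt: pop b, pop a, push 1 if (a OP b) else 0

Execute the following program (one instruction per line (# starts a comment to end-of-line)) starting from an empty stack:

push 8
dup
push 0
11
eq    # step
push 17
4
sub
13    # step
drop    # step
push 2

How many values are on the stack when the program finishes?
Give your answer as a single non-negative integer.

Answer: 5

Derivation:
After 'push 8': stack = [8] (depth 1)
After 'dup': stack = [8, 8] (depth 2)
After 'push 0': stack = [8, 8, 0] (depth 3)
After 'push 11': stack = [8, 8, 0, 11] (depth 4)
After 'eq': stack = [8, 8, 0] (depth 3)
After 'push 17': stack = [8, 8, 0, 17] (depth 4)
After 'push 4': stack = [8, 8, 0, 17, 4] (depth 5)
After 'sub': stack = [8, 8, 0, 13] (depth 4)
After 'push 13': stack = [8, 8, 0, 13, 13] (depth 5)
After 'drop': stack = [8, 8, 0, 13] (depth 4)
After 'push 2': stack = [8, 8, 0, 13, 2] (depth 5)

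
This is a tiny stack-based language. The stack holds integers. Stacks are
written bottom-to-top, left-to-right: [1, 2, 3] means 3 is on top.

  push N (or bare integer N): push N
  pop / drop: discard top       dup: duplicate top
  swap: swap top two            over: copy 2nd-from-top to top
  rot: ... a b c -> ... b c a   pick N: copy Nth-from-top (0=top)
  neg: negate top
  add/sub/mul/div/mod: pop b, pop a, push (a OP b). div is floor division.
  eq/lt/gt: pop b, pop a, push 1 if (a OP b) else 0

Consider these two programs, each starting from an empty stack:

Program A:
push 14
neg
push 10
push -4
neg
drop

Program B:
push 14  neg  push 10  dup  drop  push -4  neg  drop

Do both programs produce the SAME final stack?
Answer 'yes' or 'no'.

Program A trace:
  After 'push 14': [14]
  After 'neg': [-14]
  After 'push 10': [-14, 10]
  After 'push -4': [-14, 10, -4]
  After 'neg': [-14, 10, 4]
  After 'drop': [-14, 10]
Program A final stack: [-14, 10]

Program B trace:
  After 'push 14': [14]
  After 'neg': [-14]
  After 'push 10': [-14, 10]
  After 'dup': [-14, 10, 10]
  After 'drop': [-14, 10]
  After 'push -4': [-14, 10, -4]
  After 'neg': [-14, 10, 4]
  After 'drop': [-14, 10]
Program B final stack: [-14, 10]
Same: yes

Answer: yes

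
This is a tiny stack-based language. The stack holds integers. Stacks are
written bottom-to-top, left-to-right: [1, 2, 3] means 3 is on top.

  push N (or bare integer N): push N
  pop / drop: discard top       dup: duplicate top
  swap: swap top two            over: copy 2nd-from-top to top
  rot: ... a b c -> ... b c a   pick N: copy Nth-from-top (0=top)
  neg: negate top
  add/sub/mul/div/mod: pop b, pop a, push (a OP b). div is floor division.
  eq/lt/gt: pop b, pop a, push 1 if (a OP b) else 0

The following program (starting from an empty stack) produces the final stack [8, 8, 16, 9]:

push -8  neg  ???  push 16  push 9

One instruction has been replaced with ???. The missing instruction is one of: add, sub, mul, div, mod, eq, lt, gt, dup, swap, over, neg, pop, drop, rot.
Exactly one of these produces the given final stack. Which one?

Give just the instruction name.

Stack before ???: [8]
Stack after ???:  [8, 8]
The instruction that transforms [8] -> [8, 8] is: dup

Answer: dup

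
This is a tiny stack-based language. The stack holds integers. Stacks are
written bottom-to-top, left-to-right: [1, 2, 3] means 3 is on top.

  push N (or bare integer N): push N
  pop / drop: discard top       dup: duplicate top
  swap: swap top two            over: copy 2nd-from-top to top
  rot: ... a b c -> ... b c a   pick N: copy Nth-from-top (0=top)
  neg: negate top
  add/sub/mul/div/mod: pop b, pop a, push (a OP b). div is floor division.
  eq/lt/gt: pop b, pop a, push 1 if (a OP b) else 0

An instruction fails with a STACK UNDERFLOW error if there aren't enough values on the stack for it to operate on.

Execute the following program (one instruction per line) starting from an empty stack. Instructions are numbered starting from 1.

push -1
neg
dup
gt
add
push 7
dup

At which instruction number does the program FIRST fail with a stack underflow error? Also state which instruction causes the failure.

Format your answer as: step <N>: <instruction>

Answer: step 5: add

Derivation:
Step 1 ('push -1'): stack = [-1], depth = 1
Step 2 ('neg'): stack = [1], depth = 1
Step 3 ('dup'): stack = [1, 1], depth = 2
Step 4 ('gt'): stack = [0], depth = 1
Step 5 ('add'): needs 2 value(s) but depth is 1 — STACK UNDERFLOW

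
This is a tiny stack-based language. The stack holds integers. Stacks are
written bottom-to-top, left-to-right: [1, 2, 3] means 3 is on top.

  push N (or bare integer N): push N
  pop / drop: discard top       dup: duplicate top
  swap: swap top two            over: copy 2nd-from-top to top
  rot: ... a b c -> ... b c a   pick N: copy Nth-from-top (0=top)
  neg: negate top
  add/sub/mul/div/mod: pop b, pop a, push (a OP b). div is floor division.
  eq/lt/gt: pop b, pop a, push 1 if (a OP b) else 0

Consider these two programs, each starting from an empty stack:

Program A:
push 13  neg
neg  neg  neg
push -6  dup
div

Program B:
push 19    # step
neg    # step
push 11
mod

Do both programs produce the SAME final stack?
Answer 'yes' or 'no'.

Program A trace:
  After 'push 13': [13]
  After 'neg': [-13]
  After 'neg': [13]
  After 'neg': [-13]
  After 'neg': [13]
  After 'push -6': [13, -6]
  After 'dup': [13, -6, -6]
  After 'div': [13, 1]
Program A final stack: [13, 1]

Program B trace:
  After 'push 19': [19]
  After 'neg': [-19]
  After 'push 11': [-19, 11]
  After 'mod': [3]
Program B final stack: [3]
Same: no

Answer: no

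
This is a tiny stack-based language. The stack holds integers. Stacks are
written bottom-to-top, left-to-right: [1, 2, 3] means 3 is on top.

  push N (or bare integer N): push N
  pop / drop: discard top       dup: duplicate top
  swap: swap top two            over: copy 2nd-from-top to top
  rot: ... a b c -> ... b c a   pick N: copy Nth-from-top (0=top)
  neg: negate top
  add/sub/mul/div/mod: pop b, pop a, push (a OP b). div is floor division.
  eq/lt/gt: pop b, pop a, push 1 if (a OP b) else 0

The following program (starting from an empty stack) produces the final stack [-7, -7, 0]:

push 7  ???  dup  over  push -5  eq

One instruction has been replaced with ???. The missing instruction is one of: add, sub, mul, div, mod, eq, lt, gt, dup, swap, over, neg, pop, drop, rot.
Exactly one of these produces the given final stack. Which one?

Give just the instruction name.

Stack before ???: [7]
Stack after ???:  [-7]
The instruction that transforms [7] -> [-7] is: neg

Answer: neg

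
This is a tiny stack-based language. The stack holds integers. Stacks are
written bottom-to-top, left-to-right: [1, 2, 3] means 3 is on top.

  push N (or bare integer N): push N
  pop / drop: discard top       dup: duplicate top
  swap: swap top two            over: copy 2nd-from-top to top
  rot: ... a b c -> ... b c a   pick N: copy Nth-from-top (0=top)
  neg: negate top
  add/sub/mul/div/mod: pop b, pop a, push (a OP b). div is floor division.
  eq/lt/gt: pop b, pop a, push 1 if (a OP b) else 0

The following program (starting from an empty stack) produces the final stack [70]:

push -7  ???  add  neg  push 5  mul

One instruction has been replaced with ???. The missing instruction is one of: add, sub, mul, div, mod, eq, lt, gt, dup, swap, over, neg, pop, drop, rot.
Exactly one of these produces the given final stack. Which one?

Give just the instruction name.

Answer: dup

Derivation:
Stack before ???: [-7]
Stack after ???:  [-7, -7]
The instruction that transforms [-7] -> [-7, -7] is: dup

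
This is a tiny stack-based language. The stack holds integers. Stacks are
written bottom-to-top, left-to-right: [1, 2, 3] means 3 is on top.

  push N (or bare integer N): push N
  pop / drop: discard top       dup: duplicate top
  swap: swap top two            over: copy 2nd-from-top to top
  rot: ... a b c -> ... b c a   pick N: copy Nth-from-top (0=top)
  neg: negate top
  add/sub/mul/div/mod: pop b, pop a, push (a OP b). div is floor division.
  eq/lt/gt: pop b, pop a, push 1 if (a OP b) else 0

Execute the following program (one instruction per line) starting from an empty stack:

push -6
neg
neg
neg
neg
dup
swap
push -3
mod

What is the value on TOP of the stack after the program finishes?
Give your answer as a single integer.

After 'push -6': [-6]
After 'neg': [6]
After 'neg': [-6]
After 'neg': [6]
After 'neg': [-6]
After 'dup': [-6, -6]
After 'swap': [-6, -6]
After 'push -3': [-6, -6, -3]
After 'mod': [-6, 0]

Answer: 0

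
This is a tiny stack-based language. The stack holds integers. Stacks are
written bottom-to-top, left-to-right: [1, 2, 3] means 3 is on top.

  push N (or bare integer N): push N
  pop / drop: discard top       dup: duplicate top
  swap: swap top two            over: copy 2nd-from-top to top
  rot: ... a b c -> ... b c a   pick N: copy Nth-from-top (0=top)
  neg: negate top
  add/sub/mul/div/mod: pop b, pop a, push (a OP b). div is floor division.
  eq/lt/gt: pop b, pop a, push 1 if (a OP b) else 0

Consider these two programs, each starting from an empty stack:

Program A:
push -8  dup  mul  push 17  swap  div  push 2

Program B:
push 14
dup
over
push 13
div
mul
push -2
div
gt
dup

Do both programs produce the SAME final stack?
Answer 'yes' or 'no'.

Answer: no

Derivation:
Program A trace:
  After 'push -8': [-8]
  After 'dup': [-8, -8]
  After 'mul': [64]
  After 'push 17': [64, 17]
  After 'swap': [17, 64]
  After 'div': [0]
  After 'push 2': [0, 2]
Program A final stack: [0, 2]

Program B trace:
  After 'push 14': [14]
  After 'dup': [14, 14]
  After 'over': [14, 14, 14]
  After 'push 13': [14, 14, 14, 13]
  After 'div': [14, 14, 1]
  After 'mul': [14, 14]
  After 'push -2': [14, 14, -2]
  After 'div': [14, -7]
  After 'gt': [1]
  After 'dup': [1, 1]
Program B final stack: [1, 1]
Same: no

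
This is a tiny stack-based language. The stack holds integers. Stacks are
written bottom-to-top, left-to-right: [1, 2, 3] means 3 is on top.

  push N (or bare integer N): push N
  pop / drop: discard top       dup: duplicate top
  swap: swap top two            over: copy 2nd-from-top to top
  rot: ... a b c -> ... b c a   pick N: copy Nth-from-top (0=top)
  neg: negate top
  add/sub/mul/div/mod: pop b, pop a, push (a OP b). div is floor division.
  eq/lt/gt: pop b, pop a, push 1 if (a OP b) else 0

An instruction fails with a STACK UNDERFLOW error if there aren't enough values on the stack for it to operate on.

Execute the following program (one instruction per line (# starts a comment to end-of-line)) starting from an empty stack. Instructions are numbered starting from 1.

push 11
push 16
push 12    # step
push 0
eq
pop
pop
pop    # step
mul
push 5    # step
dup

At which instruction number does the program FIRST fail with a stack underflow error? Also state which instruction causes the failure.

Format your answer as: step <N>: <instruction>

Answer: step 9: mul

Derivation:
Step 1 ('push 11'): stack = [11], depth = 1
Step 2 ('push 16'): stack = [11, 16], depth = 2
Step 3 ('push 12'): stack = [11, 16, 12], depth = 3
Step 4 ('push 0'): stack = [11, 16, 12, 0], depth = 4
Step 5 ('eq'): stack = [11, 16, 0], depth = 3
Step 6 ('pop'): stack = [11, 16], depth = 2
Step 7 ('pop'): stack = [11], depth = 1
Step 8 ('pop'): stack = [], depth = 0
Step 9 ('mul'): needs 2 value(s) but depth is 0 — STACK UNDERFLOW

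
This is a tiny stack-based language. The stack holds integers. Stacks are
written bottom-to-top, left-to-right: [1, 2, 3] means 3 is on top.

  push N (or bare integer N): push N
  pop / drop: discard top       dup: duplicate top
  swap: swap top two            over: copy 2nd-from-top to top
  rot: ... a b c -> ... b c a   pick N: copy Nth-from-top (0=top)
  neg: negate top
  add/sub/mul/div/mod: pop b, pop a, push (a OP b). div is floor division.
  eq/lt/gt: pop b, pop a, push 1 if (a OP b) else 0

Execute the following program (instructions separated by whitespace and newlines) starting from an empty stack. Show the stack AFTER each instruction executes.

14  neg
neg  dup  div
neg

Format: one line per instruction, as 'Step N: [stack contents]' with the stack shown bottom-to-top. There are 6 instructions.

Step 1: [14]
Step 2: [-14]
Step 3: [14]
Step 4: [14, 14]
Step 5: [1]
Step 6: [-1]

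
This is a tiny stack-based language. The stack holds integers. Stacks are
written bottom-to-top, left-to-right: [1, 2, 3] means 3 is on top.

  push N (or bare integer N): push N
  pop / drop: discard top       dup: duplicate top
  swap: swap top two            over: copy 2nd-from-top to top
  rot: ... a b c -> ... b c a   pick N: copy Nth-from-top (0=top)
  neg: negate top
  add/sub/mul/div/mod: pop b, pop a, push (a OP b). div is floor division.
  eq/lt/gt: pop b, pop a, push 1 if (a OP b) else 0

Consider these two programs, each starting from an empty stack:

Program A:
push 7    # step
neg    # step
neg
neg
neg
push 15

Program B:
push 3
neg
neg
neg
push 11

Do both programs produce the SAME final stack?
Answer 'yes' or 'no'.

Program A trace:
  After 'push 7': [7]
  After 'neg': [-7]
  After 'neg': [7]
  After 'neg': [-7]
  After 'neg': [7]
  After 'push 15': [7, 15]
Program A final stack: [7, 15]

Program B trace:
  After 'push 3': [3]
  After 'neg': [-3]
  After 'neg': [3]
  After 'neg': [-3]
  After 'push 11': [-3, 11]
Program B final stack: [-3, 11]
Same: no

Answer: no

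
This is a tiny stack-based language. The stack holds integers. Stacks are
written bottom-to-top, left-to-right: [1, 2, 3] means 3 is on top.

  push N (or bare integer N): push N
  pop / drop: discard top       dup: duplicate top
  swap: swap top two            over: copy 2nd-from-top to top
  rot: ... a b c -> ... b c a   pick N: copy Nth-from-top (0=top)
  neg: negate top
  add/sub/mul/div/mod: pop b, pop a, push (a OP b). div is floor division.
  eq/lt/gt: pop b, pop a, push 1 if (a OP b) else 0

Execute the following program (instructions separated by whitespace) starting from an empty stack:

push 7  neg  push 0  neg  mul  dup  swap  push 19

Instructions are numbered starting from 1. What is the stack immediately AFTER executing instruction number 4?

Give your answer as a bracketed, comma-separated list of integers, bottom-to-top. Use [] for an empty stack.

Step 1 ('push 7'): [7]
Step 2 ('neg'): [-7]
Step 3 ('push 0'): [-7, 0]
Step 4 ('neg'): [-7, 0]

Answer: [-7, 0]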